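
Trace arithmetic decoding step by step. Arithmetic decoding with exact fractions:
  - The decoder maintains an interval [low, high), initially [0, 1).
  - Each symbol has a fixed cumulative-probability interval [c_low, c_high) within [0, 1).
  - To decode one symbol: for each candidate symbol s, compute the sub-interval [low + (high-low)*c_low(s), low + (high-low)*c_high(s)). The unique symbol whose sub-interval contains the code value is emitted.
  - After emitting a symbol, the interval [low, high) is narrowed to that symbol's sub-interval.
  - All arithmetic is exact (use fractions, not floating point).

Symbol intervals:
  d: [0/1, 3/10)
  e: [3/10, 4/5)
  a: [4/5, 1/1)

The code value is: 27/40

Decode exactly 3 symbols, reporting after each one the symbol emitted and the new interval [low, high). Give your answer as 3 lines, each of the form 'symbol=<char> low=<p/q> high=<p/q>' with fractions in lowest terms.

Answer: symbol=e low=3/10 high=4/5
symbol=e low=9/20 high=7/10
symbol=a low=13/20 high=7/10

Derivation:
Step 1: interval [0/1, 1/1), width = 1/1 - 0/1 = 1/1
  'd': [0/1 + 1/1*0/1, 0/1 + 1/1*3/10) = [0/1, 3/10)
  'e': [0/1 + 1/1*3/10, 0/1 + 1/1*4/5) = [3/10, 4/5) <- contains code 27/40
  'a': [0/1 + 1/1*4/5, 0/1 + 1/1*1/1) = [4/5, 1/1)
  emit 'e', narrow to [3/10, 4/5)
Step 2: interval [3/10, 4/5), width = 4/5 - 3/10 = 1/2
  'd': [3/10 + 1/2*0/1, 3/10 + 1/2*3/10) = [3/10, 9/20)
  'e': [3/10 + 1/2*3/10, 3/10 + 1/2*4/5) = [9/20, 7/10) <- contains code 27/40
  'a': [3/10 + 1/2*4/5, 3/10 + 1/2*1/1) = [7/10, 4/5)
  emit 'e', narrow to [9/20, 7/10)
Step 3: interval [9/20, 7/10), width = 7/10 - 9/20 = 1/4
  'd': [9/20 + 1/4*0/1, 9/20 + 1/4*3/10) = [9/20, 21/40)
  'e': [9/20 + 1/4*3/10, 9/20 + 1/4*4/5) = [21/40, 13/20)
  'a': [9/20 + 1/4*4/5, 9/20 + 1/4*1/1) = [13/20, 7/10) <- contains code 27/40
  emit 'a', narrow to [13/20, 7/10)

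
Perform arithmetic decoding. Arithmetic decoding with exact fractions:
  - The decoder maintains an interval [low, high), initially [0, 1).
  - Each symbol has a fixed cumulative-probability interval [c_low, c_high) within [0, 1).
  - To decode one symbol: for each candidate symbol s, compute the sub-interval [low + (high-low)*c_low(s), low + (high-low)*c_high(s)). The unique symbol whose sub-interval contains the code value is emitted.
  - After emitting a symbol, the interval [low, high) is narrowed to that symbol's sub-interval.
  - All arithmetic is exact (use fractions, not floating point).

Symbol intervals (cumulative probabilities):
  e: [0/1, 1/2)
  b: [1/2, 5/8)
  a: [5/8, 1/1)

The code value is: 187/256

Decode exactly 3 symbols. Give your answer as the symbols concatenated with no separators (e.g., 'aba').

Step 1: interval [0/1, 1/1), width = 1/1 - 0/1 = 1/1
  'e': [0/1 + 1/1*0/1, 0/1 + 1/1*1/2) = [0/1, 1/2)
  'b': [0/1 + 1/1*1/2, 0/1 + 1/1*5/8) = [1/2, 5/8)
  'a': [0/1 + 1/1*5/8, 0/1 + 1/1*1/1) = [5/8, 1/1) <- contains code 187/256
  emit 'a', narrow to [5/8, 1/1)
Step 2: interval [5/8, 1/1), width = 1/1 - 5/8 = 3/8
  'e': [5/8 + 3/8*0/1, 5/8 + 3/8*1/2) = [5/8, 13/16) <- contains code 187/256
  'b': [5/8 + 3/8*1/2, 5/8 + 3/8*5/8) = [13/16, 55/64)
  'a': [5/8 + 3/8*5/8, 5/8 + 3/8*1/1) = [55/64, 1/1)
  emit 'e', narrow to [5/8, 13/16)
Step 3: interval [5/8, 13/16), width = 13/16 - 5/8 = 3/16
  'e': [5/8 + 3/16*0/1, 5/8 + 3/16*1/2) = [5/8, 23/32)
  'b': [5/8 + 3/16*1/2, 5/8 + 3/16*5/8) = [23/32, 95/128) <- contains code 187/256
  'a': [5/8 + 3/16*5/8, 5/8 + 3/16*1/1) = [95/128, 13/16)
  emit 'b', narrow to [23/32, 95/128)

Answer: aeb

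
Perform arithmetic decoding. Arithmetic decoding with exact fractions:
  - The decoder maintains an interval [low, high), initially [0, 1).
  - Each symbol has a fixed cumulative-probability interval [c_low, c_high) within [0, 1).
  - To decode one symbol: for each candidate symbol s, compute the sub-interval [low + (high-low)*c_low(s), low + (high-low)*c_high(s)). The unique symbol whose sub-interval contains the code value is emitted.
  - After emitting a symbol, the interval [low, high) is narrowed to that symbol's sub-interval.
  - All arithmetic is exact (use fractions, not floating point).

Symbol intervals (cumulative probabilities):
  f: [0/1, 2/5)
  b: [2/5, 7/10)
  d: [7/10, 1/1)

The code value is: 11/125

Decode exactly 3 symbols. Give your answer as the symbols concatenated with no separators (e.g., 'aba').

Answer: ffb

Derivation:
Step 1: interval [0/1, 1/1), width = 1/1 - 0/1 = 1/1
  'f': [0/1 + 1/1*0/1, 0/1 + 1/1*2/5) = [0/1, 2/5) <- contains code 11/125
  'b': [0/1 + 1/1*2/5, 0/1 + 1/1*7/10) = [2/5, 7/10)
  'd': [0/1 + 1/1*7/10, 0/1 + 1/1*1/1) = [7/10, 1/1)
  emit 'f', narrow to [0/1, 2/5)
Step 2: interval [0/1, 2/5), width = 2/5 - 0/1 = 2/5
  'f': [0/1 + 2/5*0/1, 0/1 + 2/5*2/5) = [0/1, 4/25) <- contains code 11/125
  'b': [0/1 + 2/5*2/5, 0/1 + 2/5*7/10) = [4/25, 7/25)
  'd': [0/1 + 2/5*7/10, 0/1 + 2/5*1/1) = [7/25, 2/5)
  emit 'f', narrow to [0/1, 4/25)
Step 3: interval [0/1, 4/25), width = 4/25 - 0/1 = 4/25
  'f': [0/1 + 4/25*0/1, 0/1 + 4/25*2/5) = [0/1, 8/125)
  'b': [0/1 + 4/25*2/5, 0/1 + 4/25*7/10) = [8/125, 14/125) <- contains code 11/125
  'd': [0/1 + 4/25*7/10, 0/1 + 4/25*1/1) = [14/125, 4/25)
  emit 'b', narrow to [8/125, 14/125)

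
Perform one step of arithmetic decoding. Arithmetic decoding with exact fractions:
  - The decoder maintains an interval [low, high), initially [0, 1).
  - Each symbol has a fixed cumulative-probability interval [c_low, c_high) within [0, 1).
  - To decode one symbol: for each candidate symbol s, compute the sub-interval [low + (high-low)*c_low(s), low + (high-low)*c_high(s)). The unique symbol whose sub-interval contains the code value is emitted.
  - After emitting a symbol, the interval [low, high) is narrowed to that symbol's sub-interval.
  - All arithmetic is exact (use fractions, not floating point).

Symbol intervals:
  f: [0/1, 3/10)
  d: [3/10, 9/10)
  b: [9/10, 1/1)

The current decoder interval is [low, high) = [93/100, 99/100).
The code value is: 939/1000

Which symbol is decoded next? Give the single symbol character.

Interval width = high − low = 99/100 − 93/100 = 3/50
Scaled code = (code − low) / width = (939/1000 − 93/100) / 3/50 = 3/20
  f: [0/1, 3/10) ← scaled code falls here ✓
  d: [3/10, 9/10) 
  b: [9/10, 1/1) 

Answer: f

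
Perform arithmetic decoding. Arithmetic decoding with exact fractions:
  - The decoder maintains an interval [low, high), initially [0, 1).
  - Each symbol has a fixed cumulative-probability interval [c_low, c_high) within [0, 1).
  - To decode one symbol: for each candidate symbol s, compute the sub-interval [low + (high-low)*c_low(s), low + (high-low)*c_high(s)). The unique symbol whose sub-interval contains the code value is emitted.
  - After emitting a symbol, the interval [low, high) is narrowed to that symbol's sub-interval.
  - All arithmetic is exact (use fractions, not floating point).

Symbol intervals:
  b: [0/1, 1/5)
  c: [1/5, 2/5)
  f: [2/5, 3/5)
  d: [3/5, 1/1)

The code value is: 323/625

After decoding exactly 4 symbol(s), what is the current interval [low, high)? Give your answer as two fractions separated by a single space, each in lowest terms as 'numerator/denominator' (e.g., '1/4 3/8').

Answer: 321/625 13/25

Derivation:
Step 1: interval [0/1, 1/1), width = 1/1 - 0/1 = 1/1
  'b': [0/1 + 1/1*0/1, 0/1 + 1/1*1/5) = [0/1, 1/5)
  'c': [0/1 + 1/1*1/5, 0/1 + 1/1*2/5) = [1/5, 2/5)
  'f': [0/1 + 1/1*2/5, 0/1 + 1/1*3/5) = [2/5, 3/5) <- contains code 323/625
  'd': [0/1 + 1/1*3/5, 0/1 + 1/1*1/1) = [3/5, 1/1)
  emit 'f', narrow to [2/5, 3/5)
Step 2: interval [2/5, 3/5), width = 3/5 - 2/5 = 1/5
  'b': [2/5 + 1/5*0/1, 2/5 + 1/5*1/5) = [2/5, 11/25)
  'c': [2/5 + 1/5*1/5, 2/5 + 1/5*2/5) = [11/25, 12/25)
  'f': [2/5 + 1/5*2/5, 2/5 + 1/5*3/5) = [12/25, 13/25) <- contains code 323/625
  'd': [2/5 + 1/5*3/5, 2/5 + 1/5*1/1) = [13/25, 3/5)
  emit 'f', narrow to [12/25, 13/25)
Step 3: interval [12/25, 13/25), width = 13/25 - 12/25 = 1/25
  'b': [12/25 + 1/25*0/1, 12/25 + 1/25*1/5) = [12/25, 61/125)
  'c': [12/25 + 1/25*1/5, 12/25 + 1/25*2/5) = [61/125, 62/125)
  'f': [12/25 + 1/25*2/5, 12/25 + 1/25*3/5) = [62/125, 63/125)
  'd': [12/25 + 1/25*3/5, 12/25 + 1/25*1/1) = [63/125, 13/25) <- contains code 323/625
  emit 'd', narrow to [63/125, 13/25)
Step 4: interval [63/125, 13/25), width = 13/25 - 63/125 = 2/125
  'b': [63/125 + 2/125*0/1, 63/125 + 2/125*1/5) = [63/125, 317/625)
  'c': [63/125 + 2/125*1/5, 63/125 + 2/125*2/5) = [317/625, 319/625)
  'f': [63/125 + 2/125*2/5, 63/125 + 2/125*3/5) = [319/625, 321/625)
  'd': [63/125 + 2/125*3/5, 63/125 + 2/125*1/1) = [321/625, 13/25) <- contains code 323/625
  emit 'd', narrow to [321/625, 13/25)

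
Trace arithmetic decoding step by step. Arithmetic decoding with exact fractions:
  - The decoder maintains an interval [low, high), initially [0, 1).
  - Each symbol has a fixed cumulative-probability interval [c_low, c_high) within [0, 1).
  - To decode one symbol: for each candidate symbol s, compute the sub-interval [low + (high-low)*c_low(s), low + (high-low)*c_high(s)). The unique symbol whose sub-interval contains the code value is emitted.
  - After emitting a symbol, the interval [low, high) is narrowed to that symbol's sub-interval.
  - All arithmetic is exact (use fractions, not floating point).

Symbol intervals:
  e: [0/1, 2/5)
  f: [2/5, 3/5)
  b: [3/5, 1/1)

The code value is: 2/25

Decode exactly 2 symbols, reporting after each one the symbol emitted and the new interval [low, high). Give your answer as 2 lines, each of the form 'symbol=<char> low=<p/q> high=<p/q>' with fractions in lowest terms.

Answer: symbol=e low=0/1 high=2/5
symbol=e low=0/1 high=4/25

Derivation:
Step 1: interval [0/1, 1/1), width = 1/1 - 0/1 = 1/1
  'e': [0/1 + 1/1*0/1, 0/1 + 1/1*2/5) = [0/1, 2/5) <- contains code 2/25
  'f': [0/1 + 1/1*2/5, 0/1 + 1/1*3/5) = [2/5, 3/5)
  'b': [0/1 + 1/1*3/5, 0/1 + 1/1*1/1) = [3/5, 1/1)
  emit 'e', narrow to [0/1, 2/5)
Step 2: interval [0/1, 2/5), width = 2/5 - 0/1 = 2/5
  'e': [0/1 + 2/5*0/1, 0/1 + 2/5*2/5) = [0/1, 4/25) <- contains code 2/25
  'f': [0/1 + 2/5*2/5, 0/1 + 2/5*3/5) = [4/25, 6/25)
  'b': [0/1 + 2/5*3/5, 0/1 + 2/5*1/1) = [6/25, 2/5)
  emit 'e', narrow to [0/1, 4/25)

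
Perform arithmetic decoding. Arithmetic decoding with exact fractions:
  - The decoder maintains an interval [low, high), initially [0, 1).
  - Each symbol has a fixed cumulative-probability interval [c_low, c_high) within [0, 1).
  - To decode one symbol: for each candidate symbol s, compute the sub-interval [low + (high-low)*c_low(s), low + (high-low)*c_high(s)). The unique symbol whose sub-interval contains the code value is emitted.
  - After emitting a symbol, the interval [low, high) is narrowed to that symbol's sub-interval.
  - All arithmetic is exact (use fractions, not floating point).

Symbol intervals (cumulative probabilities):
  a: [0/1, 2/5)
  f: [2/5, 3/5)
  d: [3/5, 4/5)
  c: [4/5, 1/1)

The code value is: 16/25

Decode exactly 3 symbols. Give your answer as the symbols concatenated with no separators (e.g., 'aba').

Answer: daf

Derivation:
Step 1: interval [0/1, 1/1), width = 1/1 - 0/1 = 1/1
  'a': [0/1 + 1/1*0/1, 0/1 + 1/1*2/5) = [0/1, 2/5)
  'f': [0/1 + 1/1*2/5, 0/1 + 1/1*3/5) = [2/5, 3/5)
  'd': [0/1 + 1/1*3/5, 0/1 + 1/1*4/5) = [3/5, 4/5) <- contains code 16/25
  'c': [0/1 + 1/1*4/5, 0/1 + 1/1*1/1) = [4/5, 1/1)
  emit 'd', narrow to [3/5, 4/5)
Step 2: interval [3/5, 4/5), width = 4/5 - 3/5 = 1/5
  'a': [3/5 + 1/5*0/1, 3/5 + 1/5*2/5) = [3/5, 17/25) <- contains code 16/25
  'f': [3/5 + 1/5*2/5, 3/5 + 1/5*3/5) = [17/25, 18/25)
  'd': [3/5 + 1/5*3/5, 3/5 + 1/5*4/5) = [18/25, 19/25)
  'c': [3/5 + 1/5*4/5, 3/5 + 1/5*1/1) = [19/25, 4/5)
  emit 'a', narrow to [3/5, 17/25)
Step 3: interval [3/5, 17/25), width = 17/25 - 3/5 = 2/25
  'a': [3/5 + 2/25*0/1, 3/5 + 2/25*2/5) = [3/5, 79/125)
  'f': [3/5 + 2/25*2/5, 3/5 + 2/25*3/5) = [79/125, 81/125) <- contains code 16/25
  'd': [3/5 + 2/25*3/5, 3/5 + 2/25*4/5) = [81/125, 83/125)
  'c': [3/5 + 2/25*4/5, 3/5 + 2/25*1/1) = [83/125, 17/25)
  emit 'f', narrow to [79/125, 81/125)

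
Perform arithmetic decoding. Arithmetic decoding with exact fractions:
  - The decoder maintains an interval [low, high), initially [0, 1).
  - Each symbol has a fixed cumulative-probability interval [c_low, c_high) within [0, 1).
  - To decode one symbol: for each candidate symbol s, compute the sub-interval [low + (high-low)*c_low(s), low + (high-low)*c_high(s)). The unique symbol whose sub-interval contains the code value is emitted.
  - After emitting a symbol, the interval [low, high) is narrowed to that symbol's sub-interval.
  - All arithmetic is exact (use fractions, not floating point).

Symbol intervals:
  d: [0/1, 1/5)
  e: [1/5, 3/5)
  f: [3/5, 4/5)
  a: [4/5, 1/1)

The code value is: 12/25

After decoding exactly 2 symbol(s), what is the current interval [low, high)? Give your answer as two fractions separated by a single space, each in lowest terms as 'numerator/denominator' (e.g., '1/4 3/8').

Answer: 11/25 13/25

Derivation:
Step 1: interval [0/1, 1/1), width = 1/1 - 0/1 = 1/1
  'd': [0/1 + 1/1*0/1, 0/1 + 1/1*1/5) = [0/1, 1/5)
  'e': [0/1 + 1/1*1/5, 0/1 + 1/1*3/5) = [1/5, 3/5) <- contains code 12/25
  'f': [0/1 + 1/1*3/5, 0/1 + 1/1*4/5) = [3/5, 4/5)
  'a': [0/1 + 1/1*4/5, 0/1 + 1/1*1/1) = [4/5, 1/1)
  emit 'e', narrow to [1/5, 3/5)
Step 2: interval [1/5, 3/5), width = 3/5 - 1/5 = 2/5
  'd': [1/5 + 2/5*0/1, 1/5 + 2/5*1/5) = [1/5, 7/25)
  'e': [1/5 + 2/5*1/5, 1/5 + 2/5*3/5) = [7/25, 11/25)
  'f': [1/5 + 2/5*3/5, 1/5 + 2/5*4/5) = [11/25, 13/25) <- contains code 12/25
  'a': [1/5 + 2/5*4/5, 1/5 + 2/5*1/1) = [13/25, 3/5)
  emit 'f', narrow to [11/25, 13/25)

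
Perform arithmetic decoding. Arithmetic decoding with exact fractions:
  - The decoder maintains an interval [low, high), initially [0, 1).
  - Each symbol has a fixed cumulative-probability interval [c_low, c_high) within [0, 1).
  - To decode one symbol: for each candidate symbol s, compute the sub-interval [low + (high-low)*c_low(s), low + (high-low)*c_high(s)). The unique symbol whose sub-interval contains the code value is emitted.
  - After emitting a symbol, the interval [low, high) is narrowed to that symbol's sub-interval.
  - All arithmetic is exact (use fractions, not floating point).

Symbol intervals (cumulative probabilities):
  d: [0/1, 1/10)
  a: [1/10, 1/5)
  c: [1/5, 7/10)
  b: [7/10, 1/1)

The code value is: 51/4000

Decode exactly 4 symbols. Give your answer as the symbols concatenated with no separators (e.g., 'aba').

Answer: daca

Derivation:
Step 1: interval [0/1, 1/1), width = 1/1 - 0/1 = 1/1
  'd': [0/1 + 1/1*0/1, 0/1 + 1/1*1/10) = [0/1, 1/10) <- contains code 51/4000
  'a': [0/1 + 1/1*1/10, 0/1 + 1/1*1/5) = [1/10, 1/5)
  'c': [0/1 + 1/1*1/5, 0/1 + 1/1*7/10) = [1/5, 7/10)
  'b': [0/1 + 1/1*7/10, 0/1 + 1/1*1/1) = [7/10, 1/1)
  emit 'd', narrow to [0/1, 1/10)
Step 2: interval [0/1, 1/10), width = 1/10 - 0/1 = 1/10
  'd': [0/1 + 1/10*0/1, 0/1 + 1/10*1/10) = [0/1, 1/100)
  'a': [0/1 + 1/10*1/10, 0/1 + 1/10*1/5) = [1/100, 1/50) <- contains code 51/4000
  'c': [0/1 + 1/10*1/5, 0/1 + 1/10*7/10) = [1/50, 7/100)
  'b': [0/1 + 1/10*7/10, 0/1 + 1/10*1/1) = [7/100, 1/10)
  emit 'a', narrow to [1/100, 1/50)
Step 3: interval [1/100, 1/50), width = 1/50 - 1/100 = 1/100
  'd': [1/100 + 1/100*0/1, 1/100 + 1/100*1/10) = [1/100, 11/1000)
  'a': [1/100 + 1/100*1/10, 1/100 + 1/100*1/5) = [11/1000, 3/250)
  'c': [1/100 + 1/100*1/5, 1/100 + 1/100*7/10) = [3/250, 17/1000) <- contains code 51/4000
  'b': [1/100 + 1/100*7/10, 1/100 + 1/100*1/1) = [17/1000, 1/50)
  emit 'c', narrow to [3/250, 17/1000)
Step 4: interval [3/250, 17/1000), width = 17/1000 - 3/250 = 1/200
  'd': [3/250 + 1/200*0/1, 3/250 + 1/200*1/10) = [3/250, 1/80)
  'a': [3/250 + 1/200*1/10, 3/250 + 1/200*1/5) = [1/80, 13/1000) <- contains code 51/4000
  'c': [3/250 + 1/200*1/5, 3/250 + 1/200*7/10) = [13/1000, 31/2000)
  'b': [3/250 + 1/200*7/10, 3/250 + 1/200*1/1) = [31/2000, 17/1000)
  emit 'a', narrow to [1/80, 13/1000)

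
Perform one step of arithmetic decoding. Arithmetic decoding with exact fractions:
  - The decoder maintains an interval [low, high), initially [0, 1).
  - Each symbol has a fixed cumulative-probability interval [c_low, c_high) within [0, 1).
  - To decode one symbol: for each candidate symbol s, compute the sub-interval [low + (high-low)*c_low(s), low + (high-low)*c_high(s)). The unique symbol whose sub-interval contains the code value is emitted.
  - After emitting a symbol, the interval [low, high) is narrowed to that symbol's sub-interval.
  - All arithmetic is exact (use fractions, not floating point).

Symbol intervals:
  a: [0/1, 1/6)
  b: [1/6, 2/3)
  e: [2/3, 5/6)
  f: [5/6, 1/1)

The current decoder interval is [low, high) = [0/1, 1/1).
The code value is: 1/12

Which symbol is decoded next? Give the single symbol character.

Answer: a

Derivation:
Interval width = high − low = 1/1 − 0/1 = 1/1
Scaled code = (code − low) / width = (1/12 − 0/1) / 1/1 = 1/12
  a: [0/1, 1/6) ← scaled code falls here ✓
  b: [1/6, 2/3) 
  e: [2/3, 5/6) 
  f: [5/6, 1/1) 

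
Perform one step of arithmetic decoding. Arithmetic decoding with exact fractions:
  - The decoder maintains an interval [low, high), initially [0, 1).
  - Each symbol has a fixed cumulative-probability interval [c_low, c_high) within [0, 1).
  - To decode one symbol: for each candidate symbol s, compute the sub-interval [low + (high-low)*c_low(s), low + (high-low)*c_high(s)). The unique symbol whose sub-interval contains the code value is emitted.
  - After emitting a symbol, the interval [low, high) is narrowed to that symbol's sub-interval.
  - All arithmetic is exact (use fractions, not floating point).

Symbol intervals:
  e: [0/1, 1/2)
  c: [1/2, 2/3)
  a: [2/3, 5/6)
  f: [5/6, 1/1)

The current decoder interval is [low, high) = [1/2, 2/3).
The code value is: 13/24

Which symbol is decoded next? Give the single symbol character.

Interval width = high − low = 2/3 − 1/2 = 1/6
Scaled code = (code − low) / width = (13/24 − 1/2) / 1/6 = 1/4
  e: [0/1, 1/2) ← scaled code falls here ✓
  c: [1/2, 2/3) 
  a: [2/3, 5/6) 
  f: [5/6, 1/1) 

Answer: e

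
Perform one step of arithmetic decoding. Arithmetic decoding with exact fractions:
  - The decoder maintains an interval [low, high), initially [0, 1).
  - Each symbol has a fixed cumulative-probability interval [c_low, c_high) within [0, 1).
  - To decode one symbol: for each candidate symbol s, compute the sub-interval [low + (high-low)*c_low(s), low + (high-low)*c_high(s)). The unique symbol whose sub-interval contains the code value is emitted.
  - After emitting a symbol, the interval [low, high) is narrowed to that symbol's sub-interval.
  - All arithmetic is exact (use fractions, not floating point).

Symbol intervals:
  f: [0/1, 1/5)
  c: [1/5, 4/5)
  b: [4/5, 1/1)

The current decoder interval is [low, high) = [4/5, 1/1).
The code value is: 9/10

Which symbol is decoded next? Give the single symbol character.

Interval width = high − low = 1/1 − 4/5 = 1/5
Scaled code = (code − low) / width = (9/10 − 4/5) / 1/5 = 1/2
  f: [0/1, 1/5) 
  c: [1/5, 4/5) ← scaled code falls here ✓
  b: [4/5, 1/1) 

Answer: c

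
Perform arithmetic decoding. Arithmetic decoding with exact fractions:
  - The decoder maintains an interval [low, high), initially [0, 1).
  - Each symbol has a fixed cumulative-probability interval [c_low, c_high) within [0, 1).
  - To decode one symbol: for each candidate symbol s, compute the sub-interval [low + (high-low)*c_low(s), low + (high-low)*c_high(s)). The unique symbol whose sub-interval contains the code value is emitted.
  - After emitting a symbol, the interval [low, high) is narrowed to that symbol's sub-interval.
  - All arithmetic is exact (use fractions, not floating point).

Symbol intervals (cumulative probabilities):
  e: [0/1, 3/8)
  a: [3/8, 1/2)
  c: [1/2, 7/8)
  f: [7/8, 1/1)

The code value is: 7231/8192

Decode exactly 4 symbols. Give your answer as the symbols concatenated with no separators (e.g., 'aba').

Answer: feea

Derivation:
Step 1: interval [0/1, 1/1), width = 1/1 - 0/1 = 1/1
  'e': [0/1 + 1/1*0/1, 0/1 + 1/1*3/8) = [0/1, 3/8)
  'a': [0/1 + 1/1*3/8, 0/1 + 1/1*1/2) = [3/8, 1/2)
  'c': [0/1 + 1/1*1/2, 0/1 + 1/1*7/8) = [1/2, 7/8)
  'f': [0/1 + 1/1*7/8, 0/1 + 1/1*1/1) = [7/8, 1/1) <- contains code 7231/8192
  emit 'f', narrow to [7/8, 1/1)
Step 2: interval [7/8, 1/1), width = 1/1 - 7/8 = 1/8
  'e': [7/8 + 1/8*0/1, 7/8 + 1/8*3/8) = [7/8, 59/64) <- contains code 7231/8192
  'a': [7/8 + 1/8*3/8, 7/8 + 1/8*1/2) = [59/64, 15/16)
  'c': [7/8 + 1/8*1/2, 7/8 + 1/8*7/8) = [15/16, 63/64)
  'f': [7/8 + 1/8*7/8, 7/8 + 1/8*1/1) = [63/64, 1/1)
  emit 'e', narrow to [7/8, 59/64)
Step 3: interval [7/8, 59/64), width = 59/64 - 7/8 = 3/64
  'e': [7/8 + 3/64*0/1, 7/8 + 3/64*3/8) = [7/8, 457/512) <- contains code 7231/8192
  'a': [7/8 + 3/64*3/8, 7/8 + 3/64*1/2) = [457/512, 115/128)
  'c': [7/8 + 3/64*1/2, 7/8 + 3/64*7/8) = [115/128, 469/512)
  'f': [7/8 + 3/64*7/8, 7/8 + 3/64*1/1) = [469/512, 59/64)
  emit 'e', narrow to [7/8, 457/512)
Step 4: interval [7/8, 457/512), width = 457/512 - 7/8 = 9/512
  'e': [7/8 + 9/512*0/1, 7/8 + 9/512*3/8) = [7/8, 3611/4096)
  'a': [7/8 + 9/512*3/8, 7/8 + 9/512*1/2) = [3611/4096, 905/1024) <- contains code 7231/8192
  'c': [7/8 + 9/512*1/2, 7/8 + 9/512*7/8) = [905/1024, 3647/4096)
  'f': [7/8 + 9/512*7/8, 7/8 + 9/512*1/1) = [3647/4096, 457/512)
  emit 'a', narrow to [3611/4096, 905/1024)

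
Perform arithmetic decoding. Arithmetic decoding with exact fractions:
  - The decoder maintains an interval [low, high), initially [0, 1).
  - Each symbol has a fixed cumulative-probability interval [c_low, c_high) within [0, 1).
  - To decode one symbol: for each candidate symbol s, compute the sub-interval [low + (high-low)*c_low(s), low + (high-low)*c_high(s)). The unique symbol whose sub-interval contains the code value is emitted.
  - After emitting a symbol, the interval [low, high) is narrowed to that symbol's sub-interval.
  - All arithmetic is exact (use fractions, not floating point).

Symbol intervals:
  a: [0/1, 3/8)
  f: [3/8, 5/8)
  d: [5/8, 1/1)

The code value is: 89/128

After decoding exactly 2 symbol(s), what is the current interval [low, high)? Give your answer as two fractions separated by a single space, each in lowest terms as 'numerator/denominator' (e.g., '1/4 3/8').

Answer: 5/8 49/64

Derivation:
Step 1: interval [0/1, 1/1), width = 1/1 - 0/1 = 1/1
  'a': [0/1 + 1/1*0/1, 0/1 + 1/1*3/8) = [0/1, 3/8)
  'f': [0/1 + 1/1*3/8, 0/1 + 1/1*5/8) = [3/8, 5/8)
  'd': [0/1 + 1/1*5/8, 0/1 + 1/1*1/1) = [5/8, 1/1) <- contains code 89/128
  emit 'd', narrow to [5/8, 1/1)
Step 2: interval [5/8, 1/1), width = 1/1 - 5/8 = 3/8
  'a': [5/8 + 3/8*0/1, 5/8 + 3/8*3/8) = [5/8, 49/64) <- contains code 89/128
  'f': [5/8 + 3/8*3/8, 5/8 + 3/8*5/8) = [49/64, 55/64)
  'd': [5/8 + 3/8*5/8, 5/8 + 3/8*1/1) = [55/64, 1/1)
  emit 'a', narrow to [5/8, 49/64)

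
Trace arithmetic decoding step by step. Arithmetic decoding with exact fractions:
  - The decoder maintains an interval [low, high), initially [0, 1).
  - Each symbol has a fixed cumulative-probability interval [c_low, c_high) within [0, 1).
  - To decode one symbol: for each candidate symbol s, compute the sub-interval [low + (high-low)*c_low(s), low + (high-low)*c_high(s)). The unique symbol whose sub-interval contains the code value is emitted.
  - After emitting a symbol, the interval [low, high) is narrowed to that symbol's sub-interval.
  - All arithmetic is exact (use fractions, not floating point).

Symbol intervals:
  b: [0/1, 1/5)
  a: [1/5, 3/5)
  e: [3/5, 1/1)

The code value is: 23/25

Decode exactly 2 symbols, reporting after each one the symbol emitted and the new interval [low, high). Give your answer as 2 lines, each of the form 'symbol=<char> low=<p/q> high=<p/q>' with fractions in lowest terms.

Answer: symbol=e low=3/5 high=1/1
symbol=e low=21/25 high=1/1

Derivation:
Step 1: interval [0/1, 1/1), width = 1/1 - 0/1 = 1/1
  'b': [0/1 + 1/1*0/1, 0/1 + 1/1*1/5) = [0/1, 1/5)
  'a': [0/1 + 1/1*1/5, 0/1 + 1/1*3/5) = [1/5, 3/5)
  'e': [0/1 + 1/1*3/5, 0/1 + 1/1*1/1) = [3/5, 1/1) <- contains code 23/25
  emit 'e', narrow to [3/5, 1/1)
Step 2: interval [3/5, 1/1), width = 1/1 - 3/5 = 2/5
  'b': [3/5 + 2/5*0/1, 3/5 + 2/5*1/5) = [3/5, 17/25)
  'a': [3/5 + 2/5*1/5, 3/5 + 2/5*3/5) = [17/25, 21/25)
  'e': [3/5 + 2/5*3/5, 3/5 + 2/5*1/1) = [21/25, 1/1) <- contains code 23/25
  emit 'e', narrow to [21/25, 1/1)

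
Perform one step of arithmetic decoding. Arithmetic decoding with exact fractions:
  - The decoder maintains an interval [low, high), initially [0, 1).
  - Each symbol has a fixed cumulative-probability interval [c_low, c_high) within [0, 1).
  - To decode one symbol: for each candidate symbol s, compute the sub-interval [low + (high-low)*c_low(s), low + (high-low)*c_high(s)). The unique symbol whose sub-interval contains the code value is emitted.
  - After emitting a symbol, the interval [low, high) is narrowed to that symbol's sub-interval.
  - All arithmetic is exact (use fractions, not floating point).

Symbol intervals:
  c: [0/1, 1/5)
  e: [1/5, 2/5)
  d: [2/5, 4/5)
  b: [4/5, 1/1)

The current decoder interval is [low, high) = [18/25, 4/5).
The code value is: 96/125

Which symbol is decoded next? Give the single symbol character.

Interval width = high − low = 4/5 − 18/25 = 2/25
Scaled code = (code − low) / width = (96/125 − 18/25) / 2/25 = 3/5
  c: [0/1, 1/5) 
  e: [1/5, 2/5) 
  d: [2/5, 4/5) ← scaled code falls here ✓
  b: [4/5, 1/1) 

Answer: d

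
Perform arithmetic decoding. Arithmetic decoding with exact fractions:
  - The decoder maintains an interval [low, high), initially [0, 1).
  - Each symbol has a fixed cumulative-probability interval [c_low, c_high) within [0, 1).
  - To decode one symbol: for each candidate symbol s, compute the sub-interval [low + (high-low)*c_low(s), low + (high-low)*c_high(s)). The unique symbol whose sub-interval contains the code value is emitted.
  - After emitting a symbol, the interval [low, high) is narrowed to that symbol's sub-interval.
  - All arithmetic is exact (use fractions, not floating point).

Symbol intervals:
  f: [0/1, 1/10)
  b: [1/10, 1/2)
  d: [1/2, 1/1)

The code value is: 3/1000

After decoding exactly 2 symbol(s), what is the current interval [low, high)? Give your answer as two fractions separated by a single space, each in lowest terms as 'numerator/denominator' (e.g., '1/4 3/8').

Answer: 0/1 1/100

Derivation:
Step 1: interval [0/1, 1/1), width = 1/1 - 0/1 = 1/1
  'f': [0/1 + 1/1*0/1, 0/1 + 1/1*1/10) = [0/1, 1/10) <- contains code 3/1000
  'b': [0/1 + 1/1*1/10, 0/1 + 1/1*1/2) = [1/10, 1/2)
  'd': [0/1 + 1/1*1/2, 0/1 + 1/1*1/1) = [1/2, 1/1)
  emit 'f', narrow to [0/1, 1/10)
Step 2: interval [0/1, 1/10), width = 1/10 - 0/1 = 1/10
  'f': [0/1 + 1/10*0/1, 0/1 + 1/10*1/10) = [0/1, 1/100) <- contains code 3/1000
  'b': [0/1 + 1/10*1/10, 0/1 + 1/10*1/2) = [1/100, 1/20)
  'd': [0/1 + 1/10*1/2, 0/1 + 1/10*1/1) = [1/20, 1/10)
  emit 'f', narrow to [0/1, 1/100)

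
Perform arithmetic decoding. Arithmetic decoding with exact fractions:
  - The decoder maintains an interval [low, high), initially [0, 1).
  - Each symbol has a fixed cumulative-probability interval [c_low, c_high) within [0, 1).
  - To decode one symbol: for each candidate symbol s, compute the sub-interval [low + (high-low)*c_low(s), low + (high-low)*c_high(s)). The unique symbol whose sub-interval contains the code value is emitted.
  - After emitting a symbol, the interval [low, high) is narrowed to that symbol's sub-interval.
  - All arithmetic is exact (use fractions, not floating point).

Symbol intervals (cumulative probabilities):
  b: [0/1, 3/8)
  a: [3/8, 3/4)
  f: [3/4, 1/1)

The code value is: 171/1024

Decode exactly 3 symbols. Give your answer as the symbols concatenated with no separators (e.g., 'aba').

Answer: bab

Derivation:
Step 1: interval [0/1, 1/1), width = 1/1 - 0/1 = 1/1
  'b': [0/1 + 1/1*0/1, 0/1 + 1/1*3/8) = [0/1, 3/8) <- contains code 171/1024
  'a': [0/1 + 1/1*3/8, 0/1 + 1/1*3/4) = [3/8, 3/4)
  'f': [0/1 + 1/1*3/4, 0/1 + 1/1*1/1) = [3/4, 1/1)
  emit 'b', narrow to [0/1, 3/8)
Step 2: interval [0/1, 3/8), width = 3/8 - 0/1 = 3/8
  'b': [0/1 + 3/8*0/1, 0/1 + 3/8*3/8) = [0/1, 9/64)
  'a': [0/1 + 3/8*3/8, 0/1 + 3/8*3/4) = [9/64, 9/32) <- contains code 171/1024
  'f': [0/1 + 3/8*3/4, 0/1 + 3/8*1/1) = [9/32, 3/8)
  emit 'a', narrow to [9/64, 9/32)
Step 3: interval [9/64, 9/32), width = 9/32 - 9/64 = 9/64
  'b': [9/64 + 9/64*0/1, 9/64 + 9/64*3/8) = [9/64, 99/512) <- contains code 171/1024
  'a': [9/64 + 9/64*3/8, 9/64 + 9/64*3/4) = [99/512, 63/256)
  'f': [9/64 + 9/64*3/4, 9/64 + 9/64*1/1) = [63/256, 9/32)
  emit 'b', narrow to [9/64, 99/512)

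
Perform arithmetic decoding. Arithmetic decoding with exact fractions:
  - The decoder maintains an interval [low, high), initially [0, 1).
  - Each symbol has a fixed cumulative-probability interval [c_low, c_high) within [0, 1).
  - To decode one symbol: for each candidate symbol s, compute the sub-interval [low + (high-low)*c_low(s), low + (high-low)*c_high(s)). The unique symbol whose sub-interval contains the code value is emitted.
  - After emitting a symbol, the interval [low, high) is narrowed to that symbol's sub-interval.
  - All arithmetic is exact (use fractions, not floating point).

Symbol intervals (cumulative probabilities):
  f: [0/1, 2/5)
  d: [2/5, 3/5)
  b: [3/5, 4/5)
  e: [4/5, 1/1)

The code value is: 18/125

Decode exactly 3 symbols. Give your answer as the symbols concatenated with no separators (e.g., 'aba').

Step 1: interval [0/1, 1/1), width = 1/1 - 0/1 = 1/1
  'f': [0/1 + 1/1*0/1, 0/1 + 1/1*2/5) = [0/1, 2/5) <- contains code 18/125
  'd': [0/1 + 1/1*2/5, 0/1 + 1/1*3/5) = [2/5, 3/5)
  'b': [0/1 + 1/1*3/5, 0/1 + 1/1*4/5) = [3/5, 4/5)
  'e': [0/1 + 1/1*4/5, 0/1 + 1/1*1/1) = [4/5, 1/1)
  emit 'f', narrow to [0/1, 2/5)
Step 2: interval [0/1, 2/5), width = 2/5 - 0/1 = 2/5
  'f': [0/1 + 2/5*0/1, 0/1 + 2/5*2/5) = [0/1, 4/25) <- contains code 18/125
  'd': [0/1 + 2/5*2/5, 0/1 + 2/5*3/5) = [4/25, 6/25)
  'b': [0/1 + 2/5*3/5, 0/1 + 2/5*4/5) = [6/25, 8/25)
  'e': [0/1 + 2/5*4/5, 0/1 + 2/5*1/1) = [8/25, 2/5)
  emit 'f', narrow to [0/1, 4/25)
Step 3: interval [0/1, 4/25), width = 4/25 - 0/1 = 4/25
  'f': [0/1 + 4/25*0/1, 0/1 + 4/25*2/5) = [0/1, 8/125)
  'd': [0/1 + 4/25*2/5, 0/1 + 4/25*3/5) = [8/125, 12/125)
  'b': [0/1 + 4/25*3/5, 0/1 + 4/25*4/5) = [12/125, 16/125)
  'e': [0/1 + 4/25*4/5, 0/1 + 4/25*1/1) = [16/125, 4/25) <- contains code 18/125
  emit 'e', narrow to [16/125, 4/25)

Answer: ffe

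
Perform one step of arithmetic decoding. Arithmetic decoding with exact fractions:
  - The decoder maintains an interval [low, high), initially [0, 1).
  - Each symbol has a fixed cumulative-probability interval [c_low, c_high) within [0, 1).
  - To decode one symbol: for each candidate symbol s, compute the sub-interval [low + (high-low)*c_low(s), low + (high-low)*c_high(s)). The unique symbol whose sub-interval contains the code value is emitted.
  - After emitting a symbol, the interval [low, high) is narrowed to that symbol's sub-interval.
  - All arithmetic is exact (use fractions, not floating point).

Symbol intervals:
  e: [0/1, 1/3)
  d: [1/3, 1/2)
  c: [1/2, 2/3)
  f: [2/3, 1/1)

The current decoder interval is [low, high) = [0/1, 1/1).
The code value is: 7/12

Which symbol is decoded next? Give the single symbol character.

Answer: c

Derivation:
Interval width = high − low = 1/1 − 0/1 = 1/1
Scaled code = (code − low) / width = (7/12 − 0/1) / 1/1 = 7/12
  e: [0/1, 1/3) 
  d: [1/3, 1/2) 
  c: [1/2, 2/3) ← scaled code falls here ✓
  f: [2/3, 1/1) 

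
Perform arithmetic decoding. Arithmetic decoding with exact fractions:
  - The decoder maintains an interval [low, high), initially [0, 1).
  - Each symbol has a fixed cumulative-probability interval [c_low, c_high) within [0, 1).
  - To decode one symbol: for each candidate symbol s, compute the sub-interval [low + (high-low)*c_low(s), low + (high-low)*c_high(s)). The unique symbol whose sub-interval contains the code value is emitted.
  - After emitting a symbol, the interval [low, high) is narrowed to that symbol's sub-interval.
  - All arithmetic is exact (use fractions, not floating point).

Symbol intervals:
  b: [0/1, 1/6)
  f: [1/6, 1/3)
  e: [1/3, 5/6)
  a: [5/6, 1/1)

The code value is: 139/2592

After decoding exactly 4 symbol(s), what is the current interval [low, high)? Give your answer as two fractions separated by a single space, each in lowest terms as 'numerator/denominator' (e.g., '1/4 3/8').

Step 1: interval [0/1, 1/1), width = 1/1 - 0/1 = 1/1
  'b': [0/1 + 1/1*0/1, 0/1 + 1/1*1/6) = [0/1, 1/6) <- contains code 139/2592
  'f': [0/1 + 1/1*1/6, 0/1 + 1/1*1/3) = [1/6, 1/3)
  'e': [0/1 + 1/1*1/3, 0/1 + 1/1*5/6) = [1/3, 5/6)
  'a': [0/1 + 1/1*5/6, 0/1 + 1/1*1/1) = [5/6, 1/1)
  emit 'b', narrow to [0/1, 1/6)
Step 2: interval [0/1, 1/6), width = 1/6 - 0/1 = 1/6
  'b': [0/1 + 1/6*0/1, 0/1 + 1/6*1/6) = [0/1, 1/36)
  'f': [0/1 + 1/6*1/6, 0/1 + 1/6*1/3) = [1/36, 1/18) <- contains code 139/2592
  'e': [0/1 + 1/6*1/3, 0/1 + 1/6*5/6) = [1/18, 5/36)
  'a': [0/1 + 1/6*5/6, 0/1 + 1/6*1/1) = [5/36, 1/6)
  emit 'f', narrow to [1/36, 1/18)
Step 3: interval [1/36, 1/18), width = 1/18 - 1/36 = 1/36
  'b': [1/36 + 1/36*0/1, 1/36 + 1/36*1/6) = [1/36, 7/216)
  'f': [1/36 + 1/36*1/6, 1/36 + 1/36*1/3) = [7/216, 1/27)
  'e': [1/36 + 1/36*1/3, 1/36 + 1/36*5/6) = [1/27, 11/216)
  'a': [1/36 + 1/36*5/6, 1/36 + 1/36*1/1) = [11/216, 1/18) <- contains code 139/2592
  emit 'a', narrow to [11/216, 1/18)
Step 4: interval [11/216, 1/18), width = 1/18 - 11/216 = 1/216
  'b': [11/216 + 1/216*0/1, 11/216 + 1/216*1/6) = [11/216, 67/1296)
  'f': [11/216 + 1/216*1/6, 11/216 + 1/216*1/3) = [67/1296, 17/324)
  'e': [11/216 + 1/216*1/3, 11/216 + 1/216*5/6) = [17/324, 71/1296) <- contains code 139/2592
  'a': [11/216 + 1/216*5/6, 11/216 + 1/216*1/1) = [71/1296, 1/18)
  emit 'e', narrow to [17/324, 71/1296)

Answer: 17/324 71/1296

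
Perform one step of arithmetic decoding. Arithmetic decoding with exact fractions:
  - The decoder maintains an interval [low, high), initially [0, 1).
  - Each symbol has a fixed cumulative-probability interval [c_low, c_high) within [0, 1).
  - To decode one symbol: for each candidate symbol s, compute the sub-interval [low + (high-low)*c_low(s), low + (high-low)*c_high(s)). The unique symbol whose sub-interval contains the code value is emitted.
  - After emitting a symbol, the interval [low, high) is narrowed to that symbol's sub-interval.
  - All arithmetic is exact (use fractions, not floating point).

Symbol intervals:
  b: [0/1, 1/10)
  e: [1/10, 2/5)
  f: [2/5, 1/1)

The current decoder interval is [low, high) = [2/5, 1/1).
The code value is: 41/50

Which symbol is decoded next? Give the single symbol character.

Interval width = high − low = 1/1 − 2/5 = 3/5
Scaled code = (code − low) / width = (41/50 − 2/5) / 3/5 = 7/10
  b: [0/1, 1/10) 
  e: [1/10, 2/5) 
  f: [2/5, 1/1) ← scaled code falls here ✓

Answer: f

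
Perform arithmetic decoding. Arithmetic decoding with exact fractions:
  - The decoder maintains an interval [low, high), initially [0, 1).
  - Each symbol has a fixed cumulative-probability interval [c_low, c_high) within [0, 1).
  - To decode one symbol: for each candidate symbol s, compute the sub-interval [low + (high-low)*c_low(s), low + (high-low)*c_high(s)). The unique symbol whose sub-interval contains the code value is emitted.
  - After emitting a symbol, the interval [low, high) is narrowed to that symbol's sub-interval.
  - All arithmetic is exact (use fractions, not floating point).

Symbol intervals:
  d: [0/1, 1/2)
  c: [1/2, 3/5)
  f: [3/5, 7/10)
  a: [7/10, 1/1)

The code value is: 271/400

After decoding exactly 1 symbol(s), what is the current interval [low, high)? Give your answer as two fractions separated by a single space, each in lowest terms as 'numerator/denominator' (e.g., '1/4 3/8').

Answer: 3/5 7/10

Derivation:
Step 1: interval [0/1, 1/1), width = 1/1 - 0/1 = 1/1
  'd': [0/1 + 1/1*0/1, 0/1 + 1/1*1/2) = [0/1, 1/2)
  'c': [0/1 + 1/1*1/2, 0/1 + 1/1*3/5) = [1/2, 3/5)
  'f': [0/1 + 1/1*3/5, 0/1 + 1/1*7/10) = [3/5, 7/10) <- contains code 271/400
  'a': [0/1 + 1/1*7/10, 0/1 + 1/1*1/1) = [7/10, 1/1)
  emit 'f', narrow to [3/5, 7/10)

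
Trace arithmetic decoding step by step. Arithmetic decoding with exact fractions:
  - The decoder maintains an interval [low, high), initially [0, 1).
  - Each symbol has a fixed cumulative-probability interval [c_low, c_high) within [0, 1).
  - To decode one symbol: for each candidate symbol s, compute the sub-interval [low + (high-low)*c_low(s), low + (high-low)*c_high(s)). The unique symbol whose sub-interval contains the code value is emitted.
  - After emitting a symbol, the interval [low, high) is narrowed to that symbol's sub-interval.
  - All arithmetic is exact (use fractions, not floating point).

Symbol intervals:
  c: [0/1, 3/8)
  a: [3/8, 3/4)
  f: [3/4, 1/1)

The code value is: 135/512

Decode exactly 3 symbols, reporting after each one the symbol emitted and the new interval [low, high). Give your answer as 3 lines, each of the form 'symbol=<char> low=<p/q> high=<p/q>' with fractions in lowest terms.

Step 1: interval [0/1, 1/1), width = 1/1 - 0/1 = 1/1
  'c': [0/1 + 1/1*0/1, 0/1 + 1/1*3/8) = [0/1, 3/8) <- contains code 135/512
  'a': [0/1 + 1/1*3/8, 0/1 + 1/1*3/4) = [3/8, 3/4)
  'f': [0/1 + 1/1*3/4, 0/1 + 1/1*1/1) = [3/4, 1/1)
  emit 'c', narrow to [0/1, 3/8)
Step 2: interval [0/1, 3/8), width = 3/8 - 0/1 = 3/8
  'c': [0/1 + 3/8*0/1, 0/1 + 3/8*3/8) = [0/1, 9/64)
  'a': [0/1 + 3/8*3/8, 0/1 + 3/8*3/4) = [9/64, 9/32) <- contains code 135/512
  'f': [0/1 + 3/8*3/4, 0/1 + 3/8*1/1) = [9/32, 3/8)
  emit 'a', narrow to [9/64, 9/32)
Step 3: interval [9/64, 9/32), width = 9/32 - 9/64 = 9/64
  'c': [9/64 + 9/64*0/1, 9/64 + 9/64*3/8) = [9/64, 99/512)
  'a': [9/64 + 9/64*3/8, 9/64 + 9/64*3/4) = [99/512, 63/256)
  'f': [9/64 + 9/64*3/4, 9/64 + 9/64*1/1) = [63/256, 9/32) <- contains code 135/512
  emit 'f', narrow to [63/256, 9/32)

Answer: symbol=c low=0/1 high=3/8
symbol=a low=9/64 high=9/32
symbol=f low=63/256 high=9/32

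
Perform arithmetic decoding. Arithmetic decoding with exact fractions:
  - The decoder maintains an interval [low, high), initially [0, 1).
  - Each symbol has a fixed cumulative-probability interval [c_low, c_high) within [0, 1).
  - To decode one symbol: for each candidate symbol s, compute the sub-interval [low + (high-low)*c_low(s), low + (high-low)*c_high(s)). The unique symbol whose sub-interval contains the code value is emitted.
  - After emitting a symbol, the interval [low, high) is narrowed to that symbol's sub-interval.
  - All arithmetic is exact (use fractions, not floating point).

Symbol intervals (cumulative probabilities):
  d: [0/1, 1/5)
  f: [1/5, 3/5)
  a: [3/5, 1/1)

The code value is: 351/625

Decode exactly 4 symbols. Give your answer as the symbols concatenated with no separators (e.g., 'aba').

Step 1: interval [0/1, 1/1), width = 1/1 - 0/1 = 1/1
  'd': [0/1 + 1/1*0/1, 0/1 + 1/1*1/5) = [0/1, 1/5)
  'f': [0/1 + 1/1*1/5, 0/1 + 1/1*3/5) = [1/5, 3/5) <- contains code 351/625
  'a': [0/1 + 1/1*3/5, 0/1 + 1/1*1/1) = [3/5, 1/1)
  emit 'f', narrow to [1/5, 3/5)
Step 2: interval [1/5, 3/5), width = 3/5 - 1/5 = 2/5
  'd': [1/5 + 2/5*0/1, 1/5 + 2/5*1/5) = [1/5, 7/25)
  'f': [1/5 + 2/5*1/5, 1/5 + 2/5*3/5) = [7/25, 11/25)
  'a': [1/5 + 2/5*3/5, 1/5 + 2/5*1/1) = [11/25, 3/5) <- contains code 351/625
  emit 'a', narrow to [11/25, 3/5)
Step 3: interval [11/25, 3/5), width = 3/5 - 11/25 = 4/25
  'd': [11/25 + 4/25*0/1, 11/25 + 4/25*1/5) = [11/25, 59/125)
  'f': [11/25 + 4/25*1/5, 11/25 + 4/25*3/5) = [59/125, 67/125)
  'a': [11/25 + 4/25*3/5, 11/25 + 4/25*1/1) = [67/125, 3/5) <- contains code 351/625
  emit 'a', narrow to [67/125, 3/5)
Step 4: interval [67/125, 3/5), width = 3/5 - 67/125 = 8/125
  'd': [67/125 + 8/125*0/1, 67/125 + 8/125*1/5) = [67/125, 343/625)
  'f': [67/125 + 8/125*1/5, 67/125 + 8/125*3/5) = [343/625, 359/625) <- contains code 351/625
  'a': [67/125 + 8/125*3/5, 67/125 + 8/125*1/1) = [359/625, 3/5)
  emit 'f', narrow to [343/625, 359/625)

Answer: faaf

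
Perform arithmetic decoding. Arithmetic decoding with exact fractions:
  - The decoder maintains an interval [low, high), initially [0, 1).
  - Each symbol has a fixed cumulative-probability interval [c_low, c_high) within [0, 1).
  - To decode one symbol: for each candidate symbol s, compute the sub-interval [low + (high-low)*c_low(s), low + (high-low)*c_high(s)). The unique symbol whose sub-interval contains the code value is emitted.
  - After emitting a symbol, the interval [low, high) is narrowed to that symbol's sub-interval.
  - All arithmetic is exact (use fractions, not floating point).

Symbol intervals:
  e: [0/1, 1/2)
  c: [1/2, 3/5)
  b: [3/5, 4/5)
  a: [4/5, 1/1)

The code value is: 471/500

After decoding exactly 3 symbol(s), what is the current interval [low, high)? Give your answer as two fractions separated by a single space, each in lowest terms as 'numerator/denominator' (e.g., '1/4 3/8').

Answer: 47/50 118/125

Derivation:
Step 1: interval [0/1, 1/1), width = 1/1 - 0/1 = 1/1
  'e': [0/1 + 1/1*0/1, 0/1 + 1/1*1/2) = [0/1, 1/2)
  'c': [0/1 + 1/1*1/2, 0/1 + 1/1*3/5) = [1/2, 3/5)
  'b': [0/1 + 1/1*3/5, 0/1 + 1/1*4/5) = [3/5, 4/5)
  'a': [0/1 + 1/1*4/5, 0/1 + 1/1*1/1) = [4/5, 1/1) <- contains code 471/500
  emit 'a', narrow to [4/5, 1/1)
Step 2: interval [4/5, 1/1), width = 1/1 - 4/5 = 1/5
  'e': [4/5 + 1/5*0/1, 4/5 + 1/5*1/2) = [4/5, 9/10)
  'c': [4/5 + 1/5*1/2, 4/5 + 1/5*3/5) = [9/10, 23/25)
  'b': [4/5 + 1/5*3/5, 4/5 + 1/5*4/5) = [23/25, 24/25) <- contains code 471/500
  'a': [4/5 + 1/5*4/5, 4/5 + 1/5*1/1) = [24/25, 1/1)
  emit 'b', narrow to [23/25, 24/25)
Step 3: interval [23/25, 24/25), width = 24/25 - 23/25 = 1/25
  'e': [23/25 + 1/25*0/1, 23/25 + 1/25*1/2) = [23/25, 47/50)
  'c': [23/25 + 1/25*1/2, 23/25 + 1/25*3/5) = [47/50, 118/125) <- contains code 471/500
  'b': [23/25 + 1/25*3/5, 23/25 + 1/25*4/5) = [118/125, 119/125)
  'a': [23/25 + 1/25*4/5, 23/25 + 1/25*1/1) = [119/125, 24/25)
  emit 'c', narrow to [47/50, 118/125)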